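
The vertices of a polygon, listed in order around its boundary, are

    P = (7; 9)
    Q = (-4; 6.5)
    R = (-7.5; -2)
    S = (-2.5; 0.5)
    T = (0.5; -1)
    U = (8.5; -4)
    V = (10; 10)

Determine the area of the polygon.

141.625

Σ = (81.5) + (56.75) + (-8.75) + (2.25) + (6.5) + (125) + (20) = 283.25
Area = |Σ|/2 = 141.625.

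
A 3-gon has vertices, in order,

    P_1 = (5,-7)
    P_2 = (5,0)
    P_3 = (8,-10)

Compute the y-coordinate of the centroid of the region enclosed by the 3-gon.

Apply Gauss's area formula. First the cross-terms c_i = x_i·y_{i+1} − x_{i+1}·y_i:
  35, -50, -6  ⇒  2A = -21, A = -10.5.
Then Σ (y_i + y_{i+1})·c_i = 357, so ȳ = 357 / (6·(-10.5)) = -17/3.

-17/3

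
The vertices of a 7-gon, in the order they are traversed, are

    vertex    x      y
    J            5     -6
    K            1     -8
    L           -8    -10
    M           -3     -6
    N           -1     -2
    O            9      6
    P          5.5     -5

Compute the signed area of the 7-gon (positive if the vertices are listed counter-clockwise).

Apply the shoelace formula: 2A = Σ (x_i·y_{i+1} − x_{i+1}·y_i), indices taken mod 7.
Σ = (-34) + (-74) + (18) + (0) + (12) + (-78) + (-8) = -164
Signed area = Σ/2 = -82 (negative ⇒ clockwise traversal).

-82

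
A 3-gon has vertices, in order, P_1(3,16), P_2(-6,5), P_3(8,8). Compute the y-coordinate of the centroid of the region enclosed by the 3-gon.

Apply the shoelace formula. First the cross-terms c_i = x_i·y_{i+1} − x_{i+1}·y_i:
  111, -88, 104  ⇒  2A = 127, A = 63.5.
Then Σ (y_i + y_{i+1})·c_i = 3683, so ȳ = 3683 / (6·63.5) = 29/3.

29/3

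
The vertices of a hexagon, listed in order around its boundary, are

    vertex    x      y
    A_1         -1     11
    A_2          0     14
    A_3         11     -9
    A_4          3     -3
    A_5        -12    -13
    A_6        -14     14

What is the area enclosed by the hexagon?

Apply the shoelace formula: 2A = Σ (x_i·y_{i+1} − x_{i+1}·y_i), indices taken mod 6.
Cross-terms: -14, -154, -6, -75, -350, -140  ⇒  Σ = -739
Area = |Σ|/2 = 369.5.

369.5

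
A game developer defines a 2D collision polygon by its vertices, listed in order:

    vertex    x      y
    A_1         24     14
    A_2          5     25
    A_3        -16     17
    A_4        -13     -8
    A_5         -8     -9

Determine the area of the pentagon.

760.5

Apply the shoelace formula: 2A = Σ (x_i·y_{i+1} − x_{i+1}·y_i), indices taken mod 5.
Σ = (530) + (485) + (349) + (53) + (104) = 1521
Area = |Σ|/2 = 760.5.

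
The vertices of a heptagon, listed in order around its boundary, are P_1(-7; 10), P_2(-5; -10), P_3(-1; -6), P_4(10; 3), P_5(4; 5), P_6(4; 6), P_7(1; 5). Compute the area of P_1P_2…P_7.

Apply the shoelace (surveyor's) formula: 2A = Σ (x_i·y_{i+1} − x_{i+1}·y_i), indices taken mod 7.
Cross-terms: 120, 20, 57, 38, 4, 14, 45  ⇒  Σ = 298
Area = |Σ|/2 = 149.

149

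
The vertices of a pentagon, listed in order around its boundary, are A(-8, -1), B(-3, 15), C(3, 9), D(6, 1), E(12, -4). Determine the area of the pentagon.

Σ = (-123) + (-72) + (-51) + (-36) + (-44) = -326
Area = |Σ|/2 = 163.

163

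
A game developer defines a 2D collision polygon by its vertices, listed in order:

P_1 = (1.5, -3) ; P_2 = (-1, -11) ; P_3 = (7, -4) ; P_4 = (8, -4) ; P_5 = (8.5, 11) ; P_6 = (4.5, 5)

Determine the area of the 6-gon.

Σ = (-19.5) + (81) + (4) + (122) + (-7) + (-21) = 159.5
Area = |Σ|/2 = 79.75.

79.75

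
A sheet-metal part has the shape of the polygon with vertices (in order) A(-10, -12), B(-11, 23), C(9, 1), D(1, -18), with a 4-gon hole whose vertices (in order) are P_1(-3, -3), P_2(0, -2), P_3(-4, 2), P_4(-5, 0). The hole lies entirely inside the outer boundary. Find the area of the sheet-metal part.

456

Outer boundary:
Apply the shoelace (surveyor's) formula: 2A = Σ (x_i·y_{i+1} − x_{i+1}·y_i), indices taken mod 4.
Σ = (-362) + (-218) + (-163) + (-192) = -935
Area = |Σ|/2 = 467.5.
Hole:
Apply Gauss's area formula: 2A = Σ (x_i·y_{i+1} − x_{i+1}·y_i), indices taken mod 4.
P_1→P_2: (-3)(-2) − (0)(-3) = 6
P_2→P_3: (0)(2) − (-4)(-2) = -8
P_3→P_4: (-4)(0) − (-5)(2) = 10
P_4→P_1: (-5)(-3) − (-3)(0) = 15
Σ = 23
Area = |Σ|/2 = 11.5.
Net area = 467.5 − 11.5 = 456.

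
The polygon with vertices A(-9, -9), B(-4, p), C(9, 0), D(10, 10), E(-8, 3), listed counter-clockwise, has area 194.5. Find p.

The doubled signed area Σ (x_i y_{i+1} − x_{i+1} y_i) is linear in p.
With p=0 it equals 263; the coefficient of p is -18 (from the two edges through B).
So -18·p + 263 = 2·194.5 = 389 ⇒ p = -7.

-7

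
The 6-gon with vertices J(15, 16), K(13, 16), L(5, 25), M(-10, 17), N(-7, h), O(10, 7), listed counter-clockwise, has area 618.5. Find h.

The doubled signed area Σ (x_i y_{i+1} − x_{i+1} y_i) is linear in h.
With h=0 it equals 737; the coefficient of h is -20 (from the two edges through N).
So -20·h + 737 = 2·618.5 = 1237 ⇒ h = -25.

-25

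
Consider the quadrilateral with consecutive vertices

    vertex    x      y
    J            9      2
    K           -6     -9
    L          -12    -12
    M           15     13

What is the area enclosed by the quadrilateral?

84

Apply the shoelace (surveyor's) formula: 2A = Σ (x_i·y_{i+1} − x_{i+1}·y_i), indices taken mod 4.
Σ = (-69) + (-36) + (24) + (-87) = -168
Area = |Σ|/2 = 84.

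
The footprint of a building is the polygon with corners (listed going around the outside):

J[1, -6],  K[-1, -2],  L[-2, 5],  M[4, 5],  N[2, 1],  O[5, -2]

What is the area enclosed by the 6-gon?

45

Apply the shoelace (surveyor's) formula: 2A = Σ (x_i·y_{i+1} − x_{i+1}·y_i), indices taken mod 6.
Σ = (-8) + (-9) + (-30) + (-6) + (-9) + (-28) = -90
Area = |Σ|/2 = 45.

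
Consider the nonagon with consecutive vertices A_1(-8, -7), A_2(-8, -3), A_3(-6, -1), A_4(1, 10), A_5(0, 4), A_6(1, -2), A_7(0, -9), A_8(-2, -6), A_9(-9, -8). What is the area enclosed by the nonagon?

Σ = (-32) + (-10) + (-59) + (4) + (-4) + (-9) + (-18) + (-38) + (-1) = -167
Area = |Σ|/2 = 83.5.

83.5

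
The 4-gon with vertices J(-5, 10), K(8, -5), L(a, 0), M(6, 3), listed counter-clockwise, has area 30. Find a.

The doubled signed area Σ (x_i y_{i+1} − x_{i+1} y_i) is linear in a.
With a=0 it equals 20; the coefficient of a is 8 (from the two edges through L).
So 8·a + 20 = 2·30 = 60 ⇒ a = 5.

5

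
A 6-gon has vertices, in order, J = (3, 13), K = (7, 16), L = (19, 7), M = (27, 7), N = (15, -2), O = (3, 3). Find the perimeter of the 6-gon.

66

|JK| = √((4)² + (3)²) = √25 = 5
|KL| = √((12)² + (-9)²) = √225 = 15
|LM| = √((8)² + (0)²) = √64 = 8
|MN| = √((-12)² + (-9)²) = √225 = 15
|NO| = √((-12)² + (5)²) = √169 = 13
|OJ| = √((0)² + (10)²) = √100 = 10
Perimeter = 5 + 15 + 8 + 15 + 13 + 10 = 66.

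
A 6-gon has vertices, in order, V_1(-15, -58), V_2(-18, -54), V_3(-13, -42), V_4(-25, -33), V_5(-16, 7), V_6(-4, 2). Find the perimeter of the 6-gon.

|V_1V_2| = √((-3)² + (4)²) = √25 = 5
|V_2V_3| = √((5)² + (12)²) = √169 = 13
|V_3V_4| = √((-12)² + (9)²) = √225 = 15
|V_4V_5| = √((9)² + (40)²) = √1681 = 41
|V_5V_6| = √((12)² + (-5)²) = √169 = 13
|V_6V_1| = √((-11)² + (-60)²) = √3721 = 61
Perimeter = 5 + 13 + 15 + 41 + 13 + 61 = 148.

148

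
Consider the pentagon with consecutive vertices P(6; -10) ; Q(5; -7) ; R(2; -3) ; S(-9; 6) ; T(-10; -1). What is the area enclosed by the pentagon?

83.5

Σ = (8) + (-1) + (-15) + (69) + (106) = 167
Area = |Σ|/2 = 83.5.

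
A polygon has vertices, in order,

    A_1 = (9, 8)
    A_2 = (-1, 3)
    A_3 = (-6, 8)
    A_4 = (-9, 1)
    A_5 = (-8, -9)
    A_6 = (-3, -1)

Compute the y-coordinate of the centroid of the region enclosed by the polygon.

77/83

Apply Gauss's area formula. First the cross-terms c_i = x_i·y_{i+1} − x_{i+1}·y_i:
  35, 10, 66, 89, -19, -15  ⇒  2A = 166, A = 83.
Then Σ (y_i + y_{i+1})·c_i = 462, so ȳ = 462 / (6·83) = 77/83.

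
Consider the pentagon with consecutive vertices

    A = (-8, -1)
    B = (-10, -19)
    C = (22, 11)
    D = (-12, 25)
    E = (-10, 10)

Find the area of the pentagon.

Σ = (142) + (308) + (682) + (130) + (90) = 1352
Area = |Σ|/2 = 676.

676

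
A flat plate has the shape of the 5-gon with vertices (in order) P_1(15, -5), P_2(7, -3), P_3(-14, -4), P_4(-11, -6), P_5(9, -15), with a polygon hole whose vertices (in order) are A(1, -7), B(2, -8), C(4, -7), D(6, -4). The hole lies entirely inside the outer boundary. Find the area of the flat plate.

Outer boundary:
Apply the surveyor's formula: 2A = Σ (x_i·y_{i+1} − x_{i+1}·y_i), indices taken mod 5.
Cross-terms: -10, -70, 40, 219, 180  ⇒  Σ = 359
Area = |Σ|/2 = 179.5.
Hole:
A→B: (1)(-8) − (2)(-7) = 6
B→C: (2)(-7) − (4)(-8) = 18
C→D: (4)(-4) − (6)(-7) = 26
D→A: (6)(-7) − (1)(-4) = -38
Σ = 12
Area = |Σ|/2 = 6.
Net area = 179.5 − 6 = 173.5.

173.5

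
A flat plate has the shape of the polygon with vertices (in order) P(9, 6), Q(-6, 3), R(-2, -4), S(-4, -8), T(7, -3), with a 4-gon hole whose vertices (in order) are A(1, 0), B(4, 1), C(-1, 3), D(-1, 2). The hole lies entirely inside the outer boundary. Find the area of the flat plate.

108.5

Outer boundary:
Apply the shoelace (surveyor's) formula: 2A = Σ (x_i·y_{i+1} − x_{i+1}·y_i), indices taken mod 5.
P→Q: (9)(3) − (-6)(6) = 63
Q→R: (-6)(-4) − (-2)(3) = 30
R→S: (-2)(-8) − (-4)(-4) = 0
S→T: (-4)(-3) − (7)(-8) = 68
T→P: (7)(6) − (9)(-3) = 69
Σ = 230
Area = |Σ|/2 = 115.
Hole:
Apply the surveyor's formula: 2A = Σ (x_i·y_{i+1} − x_{i+1}·y_i), indices taken mod 4.
Cross-terms: 1, 13, 1, -2  ⇒  Σ = 13
Area = |Σ|/2 = 6.5.
Net area = 115 − 6.5 = 108.5.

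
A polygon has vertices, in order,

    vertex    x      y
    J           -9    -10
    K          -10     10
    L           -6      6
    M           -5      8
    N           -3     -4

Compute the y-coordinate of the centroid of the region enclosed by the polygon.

-4/255

Apply the surveyor's formula. First the cross-terms c_i = x_i·y_{i+1} − x_{i+1}·y_i:
  -190, 0, -18, 44, -6  ⇒  2A = -170, A = -85.
Then Σ (y_i + y_{i+1})·c_i = 8, so ȳ = 8 / (6·(-85)) = -4/255.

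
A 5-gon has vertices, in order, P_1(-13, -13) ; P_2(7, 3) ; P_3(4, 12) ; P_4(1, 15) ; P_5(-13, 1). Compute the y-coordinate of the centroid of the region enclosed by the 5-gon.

468/275

Apply the shoelace formula. First the cross-terms c_i = x_i·y_{i+1} − x_{i+1}·y_i:
  52, 72, 48, 196, 182  ⇒  2A = 550, A = 275.
Then Σ (y_i + y_{i+1})·c_i = 2808, so ȳ = 2808 / (6·275) = 468/275.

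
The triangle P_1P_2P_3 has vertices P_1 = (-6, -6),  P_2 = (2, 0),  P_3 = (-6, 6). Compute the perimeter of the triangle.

32

|P_1P_2| = √((8)² + (6)²) = √100 = 10
|P_2P_3| = √((-8)² + (6)²) = √100 = 10
|P_3P_1| = √((0)² + (-12)²) = √144 = 12
Perimeter = 10 + 10 + 12 = 32.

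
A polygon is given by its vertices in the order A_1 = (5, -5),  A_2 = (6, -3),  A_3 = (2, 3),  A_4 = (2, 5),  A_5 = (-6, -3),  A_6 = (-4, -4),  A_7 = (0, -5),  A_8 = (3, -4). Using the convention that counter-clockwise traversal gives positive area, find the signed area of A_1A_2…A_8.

A_1→A_2: (5)(-3) − (6)(-5) = 15
A_2→A_3: (6)(3) − (2)(-3) = 24
A_3→A_4: (2)(5) − (2)(3) = 4
A_4→A_5: (2)(-3) − (-6)(5) = 24
A_5→A_6: (-6)(-4) − (-4)(-3) = 12
A_6→A_7: (-4)(-5) − (0)(-4) = 20
A_7→A_8: (0)(-4) − (3)(-5) = 15
A_8→A_1: (3)(-5) − (5)(-4) = 5
Σ = 119
Signed area = Σ/2 = 59.5 (positive ⇒ counter-clockwise traversal).

59.5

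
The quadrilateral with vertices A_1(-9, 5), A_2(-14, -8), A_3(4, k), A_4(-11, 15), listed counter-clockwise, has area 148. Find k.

6

The doubled signed area Σ (x_i y_{i+1} − x_{i+1} y_i) is linear in k.
With k=0 it equals 314; the coefficient of k is -3 (from the two edges through A_3).
So -3·k + 314 = 2·148 = 296 ⇒ k = 6.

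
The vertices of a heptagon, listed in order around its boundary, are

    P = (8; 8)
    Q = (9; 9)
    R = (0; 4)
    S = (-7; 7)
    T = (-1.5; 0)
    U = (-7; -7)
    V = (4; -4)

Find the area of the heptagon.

102.5

P→Q: (8)(9) − (9)(8) = 0
Q→R: (9)(4) − (0)(9) = 36
R→S: (0)(7) − (-7)(4) = 28
S→T: (-7)(0) − (-1.5)(7) = 10.5
T→U: (-1.5)(-7) − (-7)(0) = 10.5
U→V: (-7)(-4) − (4)(-7) = 56
V→P: (4)(8) − (8)(-4) = 64
Σ = 205
Area = |Σ|/2 = 102.5.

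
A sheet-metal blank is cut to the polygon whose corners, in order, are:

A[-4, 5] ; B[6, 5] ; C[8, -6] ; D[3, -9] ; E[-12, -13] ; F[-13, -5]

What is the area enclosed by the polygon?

260.5

Σ = (-50) + (-76) + (-54) + (-147) + (-109) + (-85) = -521
Area = |Σ|/2 = 260.5.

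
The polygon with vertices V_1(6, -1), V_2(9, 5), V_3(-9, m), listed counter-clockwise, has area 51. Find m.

The doubled signed area Σ (x_i y_{i+1} − x_{i+1} y_i) is linear in m.
With m=0 it equals 93; the coefficient of m is 3 (from the two edges through V_3).
So 3·m + 93 = 2·51 = 102 ⇒ m = 3.

3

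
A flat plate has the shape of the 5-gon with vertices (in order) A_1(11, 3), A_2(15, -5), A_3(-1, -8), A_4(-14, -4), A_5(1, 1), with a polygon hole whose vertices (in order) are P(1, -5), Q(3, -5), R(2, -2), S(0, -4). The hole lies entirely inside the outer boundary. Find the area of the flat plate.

170.5

Outer boundary:
Apply Gauss's area formula: 2A = Σ (x_i·y_{i+1} − x_{i+1}·y_i), indices taken mod 5.
Cross-terms: -100, -125, -108, -10, -8  ⇒  Σ = -351
Area = |Σ|/2 = 175.5.
Hole:
Apply the shoelace (surveyor's) formula: 2A = Σ (x_i·y_{i+1} − x_{i+1}·y_i), indices taken mod 4.
Cross-terms: 10, 4, -8, 4  ⇒  Σ = 10
Area = |Σ|/2 = 5.
Net area = 175.5 − 5 = 170.5.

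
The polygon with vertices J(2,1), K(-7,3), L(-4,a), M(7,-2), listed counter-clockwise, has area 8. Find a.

Write out the shoelace sum; only the two edges meeting at L involve a:
2·Area = [((-7)·a − (-4)·3) + ((-4)·(-2) − 7·a)] + 24
       = -14·a + 44 = 16
⇒ a = 2.

2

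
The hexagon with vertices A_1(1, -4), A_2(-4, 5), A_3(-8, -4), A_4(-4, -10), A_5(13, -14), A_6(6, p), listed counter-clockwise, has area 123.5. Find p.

-9

The doubled signed area Σ (x_i y_{i+1} − x_{i+1} y_i) is linear in p.
With p=0 it equals 355; the coefficient of p is 12 (from the two edges through A_6).
So 12·p + 355 = 2·123.5 = 247 ⇒ p = -9.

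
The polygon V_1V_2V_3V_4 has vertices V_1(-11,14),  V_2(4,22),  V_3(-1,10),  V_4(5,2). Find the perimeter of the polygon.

60

|V_1V_2| = √((15)² + (8)²) = √289 = 17
|V_2V_3| = √((-5)² + (-12)²) = √169 = 13
|V_3V_4| = √((6)² + (-8)²) = √100 = 10
|V_4V_1| = √((-16)² + (12)²) = √400 = 20
Perimeter = 17 + 13 + 10 + 20 = 60.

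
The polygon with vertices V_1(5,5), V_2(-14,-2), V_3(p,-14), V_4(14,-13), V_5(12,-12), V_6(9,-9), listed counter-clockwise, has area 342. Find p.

-14

The doubled signed area Σ (x_i y_{i+1} − x_{i+1} y_i) is linear in p.
With p=0 it equals 530; the coefficient of p is -11 (from the two edges through V_3).
So -11·p + 530 = 2·342 = 684 ⇒ p = -14.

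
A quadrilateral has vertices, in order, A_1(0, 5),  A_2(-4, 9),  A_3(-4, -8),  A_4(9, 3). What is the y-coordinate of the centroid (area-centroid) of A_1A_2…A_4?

136/193

Apply Gauss's area formula. First the cross-terms c_i = x_i·y_{i+1} − x_{i+1}·y_i:
  20, 68, 60, 45  ⇒  2A = 193, A = 96.5.
Then Σ (y_i + y_{i+1})·c_i = 408, so ȳ = 408 / (6·96.5) = 136/193.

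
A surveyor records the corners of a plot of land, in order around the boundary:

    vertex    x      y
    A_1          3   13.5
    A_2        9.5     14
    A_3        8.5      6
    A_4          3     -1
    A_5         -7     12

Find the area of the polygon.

Apply the surveyor's formula: 2A = Σ (x_i·y_{i+1} − x_{i+1}·y_i), indices taken mod 5.
Cross-terms: -86.25, -62, -26.5, 29, -130.5  ⇒  Σ = -276.25
Area = |Σ|/2 = 138.125.

138.125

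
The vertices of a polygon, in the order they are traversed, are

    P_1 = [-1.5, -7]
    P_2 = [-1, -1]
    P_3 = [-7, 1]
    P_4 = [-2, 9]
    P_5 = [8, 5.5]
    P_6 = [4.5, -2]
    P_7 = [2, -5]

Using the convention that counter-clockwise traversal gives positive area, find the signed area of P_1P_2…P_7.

Apply the surveyor's formula: 2A = Σ (x_i·y_{i+1} − x_{i+1}·y_i), indices taken mod 7.
P_1→P_2: (-1.5)(-1) − (-1)(-7) = -5.5
P_2→P_3: (-1)(1) − (-7)(-1) = -8
P_3→P_4: (-7)(9) − (-2)(1) = -61
P_4→P_5: (-2)(5.5) − (8)(9) = -83
P_5→P_6: (8)(-2) − (4.5)(5.5) = -40.75
P_6→P_7: (4.5)(-5) − (2)(-2) = -18.5
P_7→P_1: (2)(-7) − (-1.5)(-5) = -21.5
Σ = -238.25
Signed area = Σ/2 = -119.125 (negative ⇒ clockwise traversal).

-119.125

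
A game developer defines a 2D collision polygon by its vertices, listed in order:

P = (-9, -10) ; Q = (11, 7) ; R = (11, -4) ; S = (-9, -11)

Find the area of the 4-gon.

120

Σ = (47) + (-121) + (-157) + (-9) = -240
Area = |Σ|/2 = 120.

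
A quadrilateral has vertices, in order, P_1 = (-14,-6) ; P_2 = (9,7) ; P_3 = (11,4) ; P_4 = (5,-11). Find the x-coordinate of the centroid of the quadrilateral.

40/41

Apply the surveyor's formula. First the cross-terms c_i = x_i·y_{i+1} − x_{i+1}·y_i:
  -44, -41, -141, -184  ⇒  2A = -410, A = -205.
Then Σ (x_i + x_{i+1})·c_i = -1200, so x̄ = -1200 / (6·(-205)) = 40/41.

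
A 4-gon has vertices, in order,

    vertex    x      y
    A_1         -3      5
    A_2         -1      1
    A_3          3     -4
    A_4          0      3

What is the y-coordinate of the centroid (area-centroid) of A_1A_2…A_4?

Apply Gauss's area formula. First the cross-terms c_i = x_i·y_{i+1} − x_{i+1}·y_i:
  2, 1, 9, 9  ⇒  2A = 21, A = 10.5.
Then Σ (y_i + y_{i+1})·c_i = 72, so ȳ = 72 / (6·10.5) = 8/7.

8/7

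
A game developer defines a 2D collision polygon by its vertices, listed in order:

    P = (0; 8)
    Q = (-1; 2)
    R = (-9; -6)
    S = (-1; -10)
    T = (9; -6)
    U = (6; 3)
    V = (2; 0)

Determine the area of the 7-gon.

Cross-terms: 8, 24, 84, 96, 63, -6, 16  ⇒  Σ = 285
Area = |Σ|/2 = 142.5.

142.5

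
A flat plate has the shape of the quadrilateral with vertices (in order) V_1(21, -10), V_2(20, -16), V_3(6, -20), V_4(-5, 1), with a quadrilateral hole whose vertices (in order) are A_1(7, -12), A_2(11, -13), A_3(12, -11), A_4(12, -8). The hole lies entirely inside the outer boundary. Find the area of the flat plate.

240.5

Outer boundary:
Σ = (-136) + (-304) + (-94) + (29) = -505
Area = |Σ|/2 = 252.5.
Hole:
Apply the shoelace formula: 2A = Σ (x_i·y_{i+1} − x_{i+1}·y_i), indices taken mod 4.
Cross-terms: 41, 35, 36, -88  ⇒  Σ = 24
Area = |Σ|/2 = 12.
Net area = 252.5 − 12 = 240.5.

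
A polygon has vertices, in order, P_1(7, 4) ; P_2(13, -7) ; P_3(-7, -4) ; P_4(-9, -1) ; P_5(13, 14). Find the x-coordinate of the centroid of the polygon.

589/195

Apply the shoelace formula. First the cross-terms c_i = x_i·y_{i+1} − x_{i+1}·y_i:
  -101, -101, -29, -113, -46  ⇒  2A = -390, A = -195.
Then Σ (x_i + x_{i+1})·c_i = -3534, so x̄ = -3534 / (6·(-195)) = 589/195.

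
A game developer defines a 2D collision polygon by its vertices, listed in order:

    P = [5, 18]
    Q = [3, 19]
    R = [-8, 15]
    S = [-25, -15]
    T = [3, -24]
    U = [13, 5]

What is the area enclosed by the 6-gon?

957

Apply the shoelace (surveyor's) formula: 2A = Σ (x_i·y_{i+1} − x_{i+1}·y_i), indices taken mod 6.
Σ = (41) + (197) + (495) + (645) + (327) + (209) = 1914
Area = |Σ|/2 = 957.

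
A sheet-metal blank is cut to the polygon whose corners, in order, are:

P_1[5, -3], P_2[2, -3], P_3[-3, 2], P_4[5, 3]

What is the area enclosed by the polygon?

31.5

Apply the shoelace formula: 2A = Σ (x_i·y_{i+1} − x_{i+1}·y_i), indices taken mod 4.
Σ = (-9) + (-5) + (-19) + (-30) = -63
Area = |Σ|/2 = 31.5.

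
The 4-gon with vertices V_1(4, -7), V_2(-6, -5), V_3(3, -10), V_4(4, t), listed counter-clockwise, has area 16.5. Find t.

-8

Write out the shoelace sum; only the two edges meeting at V_4 involve t:
2·Area = [(3·t − 4·(-10)) + (4·(-7) − 4·t)] + 13
       = -1·t + 25 = 33
⇒ t = -8.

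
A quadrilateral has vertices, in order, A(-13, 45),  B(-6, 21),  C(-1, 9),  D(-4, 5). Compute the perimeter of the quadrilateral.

84

|AB| = √((7)² + (-24)²) = √625 = 25
|BC| = √((5)² + (-12)²) = √169 = 13
|CD| = √((-3)² + (-4)²) = √25 = 5
|DA| = √((-9)² + (40)²) = √1681 = 41
Perimeter = 25 + 13 + 5 + 41 = 84.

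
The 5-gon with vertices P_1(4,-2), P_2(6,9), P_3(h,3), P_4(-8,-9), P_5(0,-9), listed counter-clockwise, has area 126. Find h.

-3

The doubled signed area Σ (x_i y_{i+1} − x_{i+1} y_i) is linear in h.
With h=0 it equals 198; the coefficient of h is -18 (from the two edges through P_3).
So -18·h + 198 = 2·126 = 252 ⇒ h = -3.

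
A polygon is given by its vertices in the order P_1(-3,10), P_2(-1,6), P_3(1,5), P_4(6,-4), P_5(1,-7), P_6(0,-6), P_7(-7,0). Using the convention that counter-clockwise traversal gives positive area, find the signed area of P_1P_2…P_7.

Apply the shoelace (surveyor's) formula: 2A = Σ (x_i·y_{i+1} − x_{i+1}·y_i), indices taken mod 7.
Cross-terms: -8, -11, -34, -38, -6, -42, -70  ⇒  Σ = -209
Signed area = Σ/2 = -104.5 (negative ⇒ clockwise traversal).

-104.5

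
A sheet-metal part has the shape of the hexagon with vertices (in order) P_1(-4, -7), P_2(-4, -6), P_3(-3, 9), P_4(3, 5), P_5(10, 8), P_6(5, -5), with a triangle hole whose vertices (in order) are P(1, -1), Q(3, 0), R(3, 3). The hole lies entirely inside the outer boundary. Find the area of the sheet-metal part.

Outer boundary:
Apply the shoelace (surveyor's) formula: 2A = Σ (x_i·y_{i+1} − x_{i+1}·y_i), indices taken mod 6.
P_1→P_2: (-4)(-6) − (-4)(-7) = -4
P_2→P_3: (-4)(9) − (-3)(-6) = -54
P_3→P_4: (-3)(5) − (3)(9) = -42
P_4→P_5: (3)(8) − (10)(5) = -26
P_5→P_6: (10)(-5) − (5)(8) = -90
P_6→P_1: (5)(-7) − (-4)(-5) = -55
Σ = -271
Area = |Σ|/2 = 135.5.
Hole:
Cross-terms: 3, 9, -6  ⇒  Σ = 6
Area = |Σ|/2 = 3.
Net area = 135.5 − 3 = 132.5.

132.5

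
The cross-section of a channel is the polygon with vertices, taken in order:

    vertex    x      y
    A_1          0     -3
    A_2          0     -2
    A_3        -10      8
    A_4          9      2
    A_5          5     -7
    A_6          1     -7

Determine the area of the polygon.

Apply the surveyor's formula: 2A = Σ (x_i·y_{i+1} − x_{i+1}·y_i), indices taken mod 6.
Cross-terms: 0, -20, -92, -73, -28, -3  ⇒  Σ = -216
Area = |Σ|/2 = 108.

108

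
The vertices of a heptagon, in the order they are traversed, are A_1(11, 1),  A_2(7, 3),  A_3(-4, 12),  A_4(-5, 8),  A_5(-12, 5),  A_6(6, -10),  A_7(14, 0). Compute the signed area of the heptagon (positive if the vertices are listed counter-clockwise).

Apply Gauss's area formula: 2A = Σ (x_i·y_{i+1} − x_{i+1}·y_i), indices taken mod 7.
Cross-terms: 26, 96, 28, 71, 90, 140, 14  ⇒  Σ = 465
Signed area = Σ/2 = 232.5 (positive ⇒ counter-clockwise traversal).

232.5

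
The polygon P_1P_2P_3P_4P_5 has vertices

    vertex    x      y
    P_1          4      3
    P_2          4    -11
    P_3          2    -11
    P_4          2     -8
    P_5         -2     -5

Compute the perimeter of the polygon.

34

|P_1P_2| = √((0)² + (-14)²) = √196 = 14
|P_2P_3| = √((-2)² + (0)²) = √4 = 2
|P_3P_4| = √((0)² + (3)²) = √9 = 3
|P_4P_5| = √((-4)² + (3)²) = √25 = 5
|P_5P_1| = √((6)² + (8)²) = √100 = 10
Perimeter = 14 + 2 + 3 + 5 + 10 = 34.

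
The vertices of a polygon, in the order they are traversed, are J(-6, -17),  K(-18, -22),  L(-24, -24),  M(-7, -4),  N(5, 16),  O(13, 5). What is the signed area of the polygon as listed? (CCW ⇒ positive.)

Apply Gauss's area formula: 2A = Σ (x_i·y_{i+1} − x_{i+1}·y_i), indices taken mod 6.
Σ = (-174) + (-96) + (-72) + (-92) + (-183) + (-191) = -808
Signed area = Σ/2 = -404 (negative ⇒ clockwise traversal).

-404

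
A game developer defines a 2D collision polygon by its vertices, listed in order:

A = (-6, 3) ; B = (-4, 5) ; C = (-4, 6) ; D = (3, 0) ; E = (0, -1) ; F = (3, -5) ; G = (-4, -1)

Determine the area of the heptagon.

40.5

Cross-terms: -18, -4, -18, -3, 3, -23, -18  ⇒  Σ = -81
Area = |Σ|/2 = 40.5.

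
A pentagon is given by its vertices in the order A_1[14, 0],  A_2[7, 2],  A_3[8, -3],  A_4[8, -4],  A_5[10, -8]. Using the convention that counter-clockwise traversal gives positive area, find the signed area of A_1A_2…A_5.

35.5

Σ = (28) + (-37) + (-8) + (-24) + (112) = 71
Signed area = Σ/2 = 35.5 (positive ⇒ counter-clockwise traversal).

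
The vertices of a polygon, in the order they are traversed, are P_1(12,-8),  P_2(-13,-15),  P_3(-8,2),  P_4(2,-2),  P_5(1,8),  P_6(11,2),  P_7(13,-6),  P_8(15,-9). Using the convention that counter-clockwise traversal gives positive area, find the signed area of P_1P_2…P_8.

Apply the shoelace formula: 2A = Σ (x_i·y_{i+1} − x_{i+1}·y_i), indices taken mod 8.
Σ = (-284) + (-146) + (12) + (18) + (-86) + (-92) + (-27) + (-12) = -617
Signed area = Σ/2 = -308.5 (negative ⇒ clockwise traversal).

-308.5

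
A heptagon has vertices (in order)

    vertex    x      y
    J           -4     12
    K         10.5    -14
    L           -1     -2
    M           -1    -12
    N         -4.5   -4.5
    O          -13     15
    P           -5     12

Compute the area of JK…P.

181.75

Apply Gauss's area formula: 2A = Σ (x_i·y_{i+1} − x_{i+1}·y_i), indices taken mod 7.
J→K: (-4)(-14) − (10.5)(12) = -70
K→L: (10.5)(-2) − (-1)(-14) = -35
L→M: (-1)(-12) − (-1)(-2) = 10
M→N: (-1)(-4.5) − (-4.5)(-12) = -49.5
N→O: (-4.5)(15) − (-13)(-4.5) = -126
O→P: (-13)(12) − (-5)(15) = -81
P→J: (-5)(12) − (-4)(12) = -12
Σ = -363.5
Area = |Σ|/2 = 181.75.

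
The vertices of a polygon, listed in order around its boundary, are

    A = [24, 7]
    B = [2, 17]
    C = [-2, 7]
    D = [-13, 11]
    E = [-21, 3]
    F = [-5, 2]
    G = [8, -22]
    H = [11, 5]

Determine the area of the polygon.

504.5

Apply Gauss's area formula: 2A = Σ (x_i·y_{i+1} − x_{i+1}·y_i), indices taken mod 8.
Σ = (394) + (48) + (69) + (192) + (-27) + (94) + (282) + (-43) = 1009
Area = |Σ|/2 = 504.5.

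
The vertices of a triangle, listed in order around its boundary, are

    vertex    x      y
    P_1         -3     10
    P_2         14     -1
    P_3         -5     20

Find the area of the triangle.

Σ = (-137) + (275) + (10) = 148
Area = |Σ|/2 = 74.

74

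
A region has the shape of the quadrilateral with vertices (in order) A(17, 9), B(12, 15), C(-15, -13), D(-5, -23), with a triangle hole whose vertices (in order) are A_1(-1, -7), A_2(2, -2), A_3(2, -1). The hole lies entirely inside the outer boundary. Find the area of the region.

419.5

Outer boundary:
Cross-terms: 147, 69, 280, 346  ⇒  Σ = 842
Area = |Σ|/2 = 421.
Hole:
A_1→A_2: (-1)(-2) − (2)(-7) = 16
A_2→A_3: (2)(-1) − (2)(-2) = 2
A_3→A_1: (2)(-7) − (-1)(-1) = -15
Σ = 3
Area = |Σ|/2 = 1.5.
Net area = 421 − 1.5 = 419.5.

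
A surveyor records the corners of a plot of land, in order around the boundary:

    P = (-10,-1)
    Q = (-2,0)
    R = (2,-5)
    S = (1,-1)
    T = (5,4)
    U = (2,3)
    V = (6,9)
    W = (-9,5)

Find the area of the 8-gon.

Apply the shoelace formula: 2A = Σ (x_i·y_{i+1} − x_{i+1}·y_i), indices taken mod 8.
P→Q: (-10)(0) − (-2)(-1) = -2
Q→R: (-2)(-5) − (2)(0) = 10
R→S: (2)(-1) − (1)(-5) = 3
S→T: (1)(4) − (5)(-1) = 9
T→U: (5)(3) − (2)(4) = 7
U→V: (2)(9) − (6)(3) = 0
V→W: (6)(5) − (-9)(9) = 111
W→P: (-9)(-1) − (-10)(5) = 59
Σ = 197
Area = |Σ|/2 = 98.5.

98.5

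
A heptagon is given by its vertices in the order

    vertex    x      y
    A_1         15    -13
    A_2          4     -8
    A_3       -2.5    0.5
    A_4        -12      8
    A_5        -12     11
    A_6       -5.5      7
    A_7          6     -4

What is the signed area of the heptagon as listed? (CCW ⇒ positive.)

Cross-terms: -68, -18, -14, -36, -23.5, -20, -18  ⇒  Σ = -197.5
Signed area = Σ/2 = -98.75 (negative ⇒ clockwise traversal).

-98.75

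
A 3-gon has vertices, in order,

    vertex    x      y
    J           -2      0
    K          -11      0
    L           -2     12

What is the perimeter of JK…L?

|JK| = √((-9)² + (0)²) = √81 = 9
|KL| = √((9)² + (12)²) = √225 = 15
|LJ| = √((0)² + (-12)²) = √144 = 12
Perimeter = 9 + 15 + 12 = 36.

36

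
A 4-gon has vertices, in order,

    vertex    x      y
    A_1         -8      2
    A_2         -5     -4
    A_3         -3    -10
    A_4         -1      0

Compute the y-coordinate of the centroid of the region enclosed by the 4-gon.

-130/51

Apply the surveyor's formula. First the cross-terms c_i = x_i·y_{i+1} − x_{i+1}·y_i:
  42, 38, -10, -2  ⇒  2A = 68, A = 34.
Then Σ (y_i + y_{i+1})·c_i = -520, so ȳ = -520 / (6·34) = -130/51.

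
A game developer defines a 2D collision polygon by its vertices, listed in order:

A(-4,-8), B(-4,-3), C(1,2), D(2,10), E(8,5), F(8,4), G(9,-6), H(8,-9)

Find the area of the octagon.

A→B: (-4)(-3) − (-4)(-8) = -20
B→C: (-4)(2) − (1)(-3) = -5
C→D: (1)(10) − (2)(2) = 6
D→E: (2)(5) − (8)(10) = -70
E→F: (8)(4) − (8)(5) = -8
F→G: (8)(-6) − (9)(4) = -84
G→H: (9)(-9) − (8)(-6) = -33
H→A: (8)(-8) − (-4)(-9) = -100
Σ = -314
Area = |Σ|/2 = 157.

157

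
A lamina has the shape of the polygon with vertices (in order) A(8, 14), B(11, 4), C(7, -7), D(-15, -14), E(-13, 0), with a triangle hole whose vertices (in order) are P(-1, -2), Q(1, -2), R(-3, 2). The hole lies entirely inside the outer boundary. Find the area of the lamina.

393

Outer boundary:
Cross-terms: -122, -105, -203, -182, -182  ⇒  Σ = -794
Area = |Σ|/2 = 397.
Hole:
Σ = (4) + (-4) + (8) = 8
Area = |Σ|/2 = 4.
Net area = 397 − 4 = 393.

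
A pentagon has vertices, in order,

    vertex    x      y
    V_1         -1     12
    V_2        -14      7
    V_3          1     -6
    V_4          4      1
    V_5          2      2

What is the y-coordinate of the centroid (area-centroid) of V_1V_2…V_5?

1131/295

Apply the surveyor's formula. First the cross-terms c_i = x_i·y_{i+1} − x_{i+1}·y_i:
  161, 77, 25, 6, 26  ⇒  2A = 295, A = 147.5.
Then Σ (y_i + y_{i+1})·c_i = 3393, so ȳ = 3393 / (6·147.5) = 1131/295.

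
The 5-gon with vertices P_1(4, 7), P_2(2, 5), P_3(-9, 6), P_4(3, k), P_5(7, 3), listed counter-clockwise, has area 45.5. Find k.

Write out the shoelace sum; only the two edges meeting at P_4 involve k:
2·Area = [((-9)·k − 3·6) + (3·3 − 7·k)] + 100
       = -16·k + 91 = 91
⇒ k = 0.

0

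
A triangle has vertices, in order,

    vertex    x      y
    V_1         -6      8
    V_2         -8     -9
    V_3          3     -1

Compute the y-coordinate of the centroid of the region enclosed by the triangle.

-2/3

Apply the surveyor's formula. First the cross-terms c_i = x_i·y_{i+1} − x_{i+1}·y_i:
  118, 35, 18  ⇒  2A = 171, A = 85.5.
Then Σ (y_i + y_{i+1})·c_i = -342, so ȳ = -342 / (6·85.5) = -2/3.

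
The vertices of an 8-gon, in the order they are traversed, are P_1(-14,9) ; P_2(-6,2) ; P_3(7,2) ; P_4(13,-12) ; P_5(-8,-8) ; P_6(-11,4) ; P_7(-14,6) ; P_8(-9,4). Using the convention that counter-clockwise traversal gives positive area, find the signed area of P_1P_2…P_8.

-233.5

Apply the shoelace formula: 2A = Σ (x_i·y_{i+1} − x_{i+1}·y_i), indices taken mod 8.
Σ = (26) + (-26) + (-110) + (-200) + (-120) + (-10) + (-2) + (-25) = -467
Signed area = Σ/2 = -233.5 (negative ⇒ clockwise traversal).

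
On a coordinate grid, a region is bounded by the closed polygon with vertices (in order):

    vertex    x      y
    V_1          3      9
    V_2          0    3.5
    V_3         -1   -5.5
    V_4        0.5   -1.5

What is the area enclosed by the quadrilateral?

Apply the shoelace formula: 2A = Σ (x_i·y_{i+1} − x_{i+1}·y_i), indices taken mod 4.
Σ = (10.5) + (3.5) + (4.25) + (9) = 27.25
Area = |Σ|/2 = 13.625.

13.625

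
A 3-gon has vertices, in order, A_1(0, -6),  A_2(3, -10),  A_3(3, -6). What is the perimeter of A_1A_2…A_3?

12

|A_1A_2| = √((3)² + (-4)²) = √25 = 5
|A_2A_3| = √((0)² + (4)²) = √16 = 4
|A_3A_1| = √((-3)² + (0)²) = √9 = 3
Perimeter = 5 + 4 + 3 = 12.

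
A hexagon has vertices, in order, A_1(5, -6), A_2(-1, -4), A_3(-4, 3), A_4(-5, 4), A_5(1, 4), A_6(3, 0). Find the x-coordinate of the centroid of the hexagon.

0.32

Apply the shoelace formula. First the cross-terms c_i = x_i·y_{i+1} − x_{i+1}·y_i:
  -26, -19, -1, -24, -12, -18  ⇒  2A = -100, A = -50.
Then Σ (x_i + x_{i+1})·c_i = -96, so x̄ = -96 / (6·(-50)) = 0.32.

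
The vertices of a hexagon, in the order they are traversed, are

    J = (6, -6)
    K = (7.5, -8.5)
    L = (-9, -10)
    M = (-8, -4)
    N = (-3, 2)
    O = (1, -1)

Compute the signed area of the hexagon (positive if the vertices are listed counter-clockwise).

-114.25

Apply Gauss's area formula: 2A = Σ (x_i·y_{i+1} − x_{i+1}·y_i), indices taken mod 6.
Σ = (-6) + (-151.5) + (-44) + (-28) + (1) + (0) = -228.5
Signed area = Σ/2 = -114.25 (negative ⇒ clockwise traversal).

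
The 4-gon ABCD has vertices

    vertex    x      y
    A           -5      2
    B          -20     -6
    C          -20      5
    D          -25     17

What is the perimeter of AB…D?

|AB| = √((-15)² + (-8)²) = √289 = 17
|BC| = √((0)² + (11)²) = √121 = 11
|CD| = √((-5)² + (12)²) = √169 = 13
|DA| = √((20)² + (-15)²) = √625 = 25
Perimeter = 17 + 11 + 13 + 25 = 66.

66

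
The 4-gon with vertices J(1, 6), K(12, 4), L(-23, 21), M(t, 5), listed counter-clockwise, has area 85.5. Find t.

Write out the shoelace sum; only the two edges meeting at M involve t:
2·Area = [((-23)·5 − t·21) + (t·6 − 1·5)] + 276
       = -15·t + 156 = 171
⇒ t = -1.

-1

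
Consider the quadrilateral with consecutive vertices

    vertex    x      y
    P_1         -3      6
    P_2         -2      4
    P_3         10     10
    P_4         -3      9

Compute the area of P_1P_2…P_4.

34.5

Apply the shoelace formula: 2A = Σ (x_i·y_{i+1} − x_{i+1}·y_i), indices taken mod 4.
Σ = (0) + (-60) + (120) + (9) = 69
Area = |Σ|/2 = 34.5.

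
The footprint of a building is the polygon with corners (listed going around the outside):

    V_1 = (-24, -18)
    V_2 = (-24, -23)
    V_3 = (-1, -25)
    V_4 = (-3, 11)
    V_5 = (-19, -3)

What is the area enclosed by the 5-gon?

Σ = (120) + (577) + (-86) + (218) + (270) = 1099
Area = |Σ|/2 = 549.5.

549.5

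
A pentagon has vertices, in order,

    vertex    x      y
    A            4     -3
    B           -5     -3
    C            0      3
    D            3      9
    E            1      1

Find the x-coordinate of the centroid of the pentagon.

Apply the surveyor's formula. First the cross-terms c_i = x_i·y_{i+1} − x_{i+1}·y_i:
  -27, -15, -9, -6, -7  ⇒  2A = -64, A = -32.
Then Σ (x_i + x_{i+1})·c_i = 16, so x̄ = 16 / (6·(-32)) = -1/12.

-1/12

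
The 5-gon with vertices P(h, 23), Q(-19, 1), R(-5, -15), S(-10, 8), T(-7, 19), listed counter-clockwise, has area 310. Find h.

The doubled signed area Σ (x_i y_{i+1} − x_{i+1} y_i) is linear in h.
With h=0 it equals 242; the coefficient of h is -18 (from the two edges through P).
So -18·h + 242 = 2·310 = 620 ⇒ h = -21.

-21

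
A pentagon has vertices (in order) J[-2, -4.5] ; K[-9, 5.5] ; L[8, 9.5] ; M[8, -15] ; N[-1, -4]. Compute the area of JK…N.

213.75

Apply the surveyor's formula: 2A = Σ (x_i·y_{i+1} − x_{i+1}·y_i), indices taken mod 5.
Σ = (-51.5) + (-129.5) + (-196) + (-47) + (-3.5) = -427.5
Area = |Σ|/2 = 213.75.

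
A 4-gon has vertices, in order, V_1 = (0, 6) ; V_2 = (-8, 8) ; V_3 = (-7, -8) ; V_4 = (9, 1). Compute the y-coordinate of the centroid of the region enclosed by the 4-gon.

Apply Gauss's area formula. First the cross-terms c_i = x_i·y_{i+1} − x_{i+1}·y_i:
  48, 120, 65, 54  ⇒  2A = 287, A = 143.5.
Then Σ (y_i + y_{i+1})·c_i = 595, so ȳ = 595 / (6·143.5) = 85/123.

85/123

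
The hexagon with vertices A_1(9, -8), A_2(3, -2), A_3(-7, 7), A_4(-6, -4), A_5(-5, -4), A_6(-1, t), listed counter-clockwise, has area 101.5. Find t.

The doubled signed area Σ (x_i y_{i+1} − x_{i+1} y_i) is linear in t.
With t=0 it equals 91; the coefficient of t is -14 (from the two edges through A_6).
So -14·t + 91 = 2·101.5 = 203 ⇒ t = -8.

-8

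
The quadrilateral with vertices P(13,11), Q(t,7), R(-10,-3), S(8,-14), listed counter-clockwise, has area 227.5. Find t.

The doubled signed area Σ (x_i y_{i+1} − x_{i+1} y_i) is linear in t.
With t=0 it equals 595; the coefficient of t is -14 (from the two edges through Q).
So -14·t + 595 = 2·227.5 = 455 ⇒ t = 10.

10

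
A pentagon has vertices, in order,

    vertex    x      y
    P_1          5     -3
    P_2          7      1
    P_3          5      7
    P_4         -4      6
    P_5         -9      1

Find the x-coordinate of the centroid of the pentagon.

Apply the surveyor's formula. First the cross-terms c_i = x_i·y_{i+1} − x_{i+1}·y_i:
  26, 44, 58, 50, 22  ⇒  2A = 200, A = 100.
Then Σ (x_i + x_{i+1})·c_i = 160, so x̄ = 160 / (6·100) = 4/15.

4/15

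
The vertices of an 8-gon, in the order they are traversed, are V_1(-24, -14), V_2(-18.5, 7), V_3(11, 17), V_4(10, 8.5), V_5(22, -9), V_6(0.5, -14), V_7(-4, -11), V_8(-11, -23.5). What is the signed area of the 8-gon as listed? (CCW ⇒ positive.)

-987

Apply Gauss's area formula: 2A = Σ (x_i·y_{i+1} − x_{i+1}·y_i), indices taken mod 8.
Cross-terms: -427, -391.5, -76.5, -277, -303.5, -61.5, -27, -410  ⇒  Σ = -1974
Signed area = Σ/2 = -987 (negative ⇒ clockwise traversal).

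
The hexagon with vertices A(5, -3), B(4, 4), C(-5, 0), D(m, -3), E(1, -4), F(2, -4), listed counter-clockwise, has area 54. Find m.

-5

The doubled signed area Σ (x_i y_{i+1} − x_{i+1} y_i) is linear in m.
With m=0 it equals 88; the coefficient of m is -4 (from the two edges through D).
So -4·m + 88 = 2·54 = 108 ⇒ m = -5.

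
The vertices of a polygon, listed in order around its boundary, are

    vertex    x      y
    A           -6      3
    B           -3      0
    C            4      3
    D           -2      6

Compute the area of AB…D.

Cross-terms: 9, -9, 30, 30  ⇒  Σ = 60
Area = |Σ|/2 = 30.

30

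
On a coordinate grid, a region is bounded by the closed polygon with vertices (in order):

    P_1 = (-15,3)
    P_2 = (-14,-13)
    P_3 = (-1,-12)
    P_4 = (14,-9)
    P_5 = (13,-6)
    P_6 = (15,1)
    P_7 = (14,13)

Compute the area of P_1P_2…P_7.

561.5

Apply Gauss's area formula: 2A = Σ (x_i·y_{i+1} − x_{i+1}·y_i), indices taken mod 7.
P_1→P_2: (-15)(-13) − (-14)(3) = 237
P_2→P_3: (-14)(-12) − (-1)(-13) = 155
P_3→P_4: (-1)(-9) − (14)(-12) = 177
P_4→P_5: (14)(-6) − (13)(-9) = 33
P_5→P_6: (13)(1) − (15)(-6) = 103
P_6→P_7: (15)(13) − (14)(1) = 181
P_7→P_1: (14)(3) − (-15)(13) = 237
Σ = 1123
Area = |Σ|/2 = 561.5.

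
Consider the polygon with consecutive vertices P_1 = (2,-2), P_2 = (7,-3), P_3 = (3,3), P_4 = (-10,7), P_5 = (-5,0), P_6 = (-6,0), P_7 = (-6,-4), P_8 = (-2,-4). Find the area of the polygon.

88

Cross-terms: 8, 30, 51, 35, 0, 24, 16, 12  ⇒  Σ = 176
Area = |Σ|/2 = 88.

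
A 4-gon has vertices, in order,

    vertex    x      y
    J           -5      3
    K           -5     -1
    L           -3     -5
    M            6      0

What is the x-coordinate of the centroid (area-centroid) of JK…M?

-134/135

Apply the shoelace formula. First the cross-terms c_i = x_i·y_{i+1} − x_{i+1}·y_i:
  20, 22, 30, 18  ⇒  2A = 90, A = 45.
Then Σ (x_i + x_{i+1})·c_i = -268, so x̄ = -268 / (6·45) = -134/135.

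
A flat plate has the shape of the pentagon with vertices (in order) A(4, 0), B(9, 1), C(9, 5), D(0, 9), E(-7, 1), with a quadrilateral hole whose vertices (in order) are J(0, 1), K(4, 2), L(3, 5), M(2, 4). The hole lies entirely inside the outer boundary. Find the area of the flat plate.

83

Outer boundary:
Apply the surveyor's formula: 2A = Σ (x_i·y_{i+1} − x_{i+1}·y_i), indices taken mod 5.
Cross-terms: 4, 36, 81, 63, -4  ⇒  Σ = 180
Area = |Σ|/2 = 90.
Hole:
Apply the surveyor's formula: 2A = Σ (x_i·y_{i+1} − x_{i+1}·y_i), indices taken mod 4.
Σ = (-4) + (14) + (2) + (2) = 14
Area = |Σ|/2 = 7.
Net area = 90 − 7 = 83.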